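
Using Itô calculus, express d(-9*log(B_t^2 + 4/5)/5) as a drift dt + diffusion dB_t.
d(-9*log(B_t^2 + 4/5)/5) = (9*(5*B_t^2 - 4)/(5*B_t^2 + 4)^2) dt + (-18*B_t/(5*B_t^2 + 4)) dB_t

Itô's formula for f(B_t) gives d f(B_t) = f'(B_t) dB_t + (1/2) f''(B_t) dt. Compute derivatives of f(x) = -9*log(x^2 + 4/5)/5:
  f'(x)  = -18*x/(5*x^2 + 4)
  f''(x) = 18*(5*x^2 - 4)/(5*x^2 + 4)^2
Substitute x = B_t and multiply the f'' term by 1/2:
  drift     = (1/2) * (18*(5*x^2 - 4)/(5*x^2 + 4)^2) evaluated at B_t = 9*(5*B_t^2 - 4)/(5*B_t^2 + 4)^2
  diffusion = (-18*x/(5*x^2 + 4)) evaluated at B_t = -18*B_t/(5*B_t^2 + 4)
Therefore d(-9*log(B_t^2 + 4/5)/5) = (9*(5*B_t^2 - 4)/(5*B_t^2 + 4)^2) dt + (-18*B_t/(5*B_t^2 + 4)) dB_t.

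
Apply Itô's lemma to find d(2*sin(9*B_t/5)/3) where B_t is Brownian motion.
d(2*sin(9*B_t/5)/3) = (-27*sin(9*B_t/5)/25) dt + (6*cos(9*B_t/5)/5) dB_t

Itô's formula for f(B_t) gives d f(B_t) = f'(B_t) dB_t + (1/2) f''(B_t) dt. Compute derivatives of f(x) = 2*sin(9*x/5)/3:
  f'(x)  = 6*cos(9*x/5)/5
  f''(x) = -54*sin(9*x/5)/25
Substitute x = B_t and multiply the f'' term by 1/2:
  drift     = (1/2) * (-54*sin(9*x/5)/25) evaluated at B_t = -27*sin(9*B_t/5)/25
  diffusion = (6*cos(9*x/5)/5) evaluated at B_t = 6*cos(9*B_t/5)/5
Therefore d(2*sin(9*B_t/5)/3) = (-27*sin(9*B_t/5)/25) dt + (6*cos(9*B_t/5)/5) dB_t.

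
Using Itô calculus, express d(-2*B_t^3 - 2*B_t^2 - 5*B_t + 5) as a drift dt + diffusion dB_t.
d(-2*B_t^3 - 2*B_t^2 - 5*B_t + 5) = (-6*B_t - 2) dt + (-6*B_t^2 - 4*B_t - 5) dB_t

Itô's formula for f(B_t) gives d f(B_t) = f'(B_t) dB_t + (1/2) f''(B_t) dt. Compute derivatives of f(x) = -2*x^3 - 2*x^2 - 5*x + 5:
  f'(x)  = -6*x^2 - 4*x - 5
  f''(x) = -12*x - 4
Substitute x = B_t and multiply the f'' term by 1/2:
  drift     = (1/2) * (-12*x - 4) evaluated at B_t = -6*B_t - 2
  diffusion = (-6*x^2 - 4*x - 5) evaluated at B_t = -6*B_t^2 - 4*B_t - 5
Therefore d(-2*B_t^3 - 2*B_t^2 - 5*B_t + 5) = (-6*B_t - 2) dt + (-6*B_t^2 - 4*B_t - 5) dB_t.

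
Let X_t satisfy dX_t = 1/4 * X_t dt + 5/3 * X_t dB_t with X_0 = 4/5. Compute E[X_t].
E[X_t] = 4*exp(t/4)/5

For GBM dX = mu X dt + sigma X dB with X_0 = x_0, apply Itô to Y = log X: dY = (mu - sigma^2/2) dt + sigma dB, so Y_t = log(x_0) + (mu - sigma^2/2) t + sigma B_t and hence X_t = x_0 * exp((mu - sigma^2/2) t + sigma B_t).
With mu = 1/4, sigma = 5/3, x_0 = 4/5, this gives:
  X_t = 4/5 * exp((-41/36) * t + (5/3) * B_t).
Since sigma*B_t ~ Normal(0, sigma^2 t), E[exp(sigma*B_t)] = exp(sigma^2 t / 2); so E[X_t] = x_0 * exp((mu - sigma^2/2) t) * exp(sigma^2 t / 2) = x_0 * exp(mu t) = 4*exp(t/4)/5.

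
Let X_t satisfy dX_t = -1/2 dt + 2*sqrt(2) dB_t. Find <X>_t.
<X>_t = 8*t

For an Itô process dX_t = a(t) dt + b(t) dB_t, the quadratic variation is <X>_t = int_0^t b(s)^2 ds (the drift term does not contribute). Here b(s) = 2*sqrt(2), so
  b(s)^2 = 8.
Integrating from 0 to t:
  <X>_t = int_0^t (8) ds = 8*t.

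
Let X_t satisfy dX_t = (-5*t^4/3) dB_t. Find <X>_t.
<X>_t = 25*t^9/81

For an Itô process dX_t = a(t) dt + b(t) dB_t, the quadratic variation is <X>_t = int_0^t b(s)^2 ds (the drift term does not contribute). Here b(s) = -5*s^4/3, so
  b(s)^2 = 25*s^8/9.
Integrating from 0 to t:
  <X>_t = int_0^t (25*s^8/9) ds = 25*t^9/81.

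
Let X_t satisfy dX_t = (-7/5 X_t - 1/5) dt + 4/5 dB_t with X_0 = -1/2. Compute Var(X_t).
Var(X_t) = 8/35 - 8*exp(-14*t/5)/35

The variance V(t) = Var(X_t) satisfies V'(t) = 2 a V(t) + c^2 with V(0) = 0 (drift coefficient is linear in X, diffusion is constant). With a = -7/5, c = 4/5, the solution is
  V(t) = (c^2 / (2 a)) * (exp(2 a t) - 1)
       = ((4/5)^2 / (2*(-7/5))) * (exp((-14/5) t) - 1)
       = 8/35 - 8*exp(-14*t/5)/35.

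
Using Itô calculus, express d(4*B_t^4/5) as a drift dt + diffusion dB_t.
d(4*B_t^4/5) = (24*B_t^2/5) dt + (16*B_t^3/5) dB_t

Itô's formula for f(B_t) gives d f(B_t) = f'(B_t) dB_t + (1/2) f''(B_t) dt. Compute derivatives of f(x) = 4*x^4/5:
  f'(x)  = 16*x^3/5
  f''(x) = 48*x^2/5
Substitute x = B_t and multiply the f'' term by 1/2:
  drift     = (1/2) * (48*x^2/5) evaluated at B_t = 24*B_t^2/5
  diffusion = (16*x^3/5) evaluated at B_t = 16*B_t^3/5
Therefore d(4*B_t^4/5) = (24*B_t^2/5) dt + (16*B_t^3/5) dB_t.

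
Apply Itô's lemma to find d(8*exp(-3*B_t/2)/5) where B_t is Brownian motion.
d(8*exp(-3*B_t/2)/5) = (9*exp(-3*B_t/2)/5) dt + (-12*exp(-3*B_t/2)/5) dB_t

Itô's formula for f(B_t) gives d f(B_t) = f'(B_t) dB_t + (1/2) f''(B_t) dt. Compute derivatives of f(x) = 8*exp(-3*x/2)/5:
  f'(x)  = -12*exp(-3*x/2)/5
  f''(x) = 18*exp(-3*x/2)/5
Substitute x = B_t and multiply the f'' term by 1/2:
  drift     = (1/2) * (18*exp(-3*x/2)/5) evaluated at B_t = 9*exp(-3*B_t/2)/5
  diffusion = (-12*exp(-3*x/2)/5) evaluated at B_t = -12*exp(-3*B_t/2)/5
Therefore d(8*exp(-3*B_t/2)/5) = (9*exp(-3*B_t/2)/5) dt + (-12*exp(-3*B_t/2)/5) dB_t.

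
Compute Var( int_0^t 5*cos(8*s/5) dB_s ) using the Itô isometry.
Var = 25*t/2 + 125*sin(8*t/5)*cos(8*t/5)/16

The Itô integral of a deterministic integrand f(s) has mean 0 because each increment f(s) * (B_{s+ds} - B_s) has mean 0. By the Itô isometry:
  Var( int_0^t f(s) dB_s ) = E[ (int_0^t f(s) dB_s)^2 ] = int_0^t f(s)^2 ds.
Here f(s) = 5*cos(8*s/5), so f(s)^2 = 25*cos(8*s/5)^2. Integrate:
  int_0^t (25*cos(8*s/5)^2) ds = 25*t/2 + 125*sin(8*t/5)*cos(8*t/5)/16.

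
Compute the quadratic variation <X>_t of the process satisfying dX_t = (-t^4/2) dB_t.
<X>_t = t^9/36

For an Itô process dX_t = a(t) dt + b(t) dB_t, the quadratic variation is <X>_t = int_0^t b(s)^2 ds (the drift term does not contribute). Here b(s) = -s^4/2, so
  b(s)^2 = s^8/4.
Integrating from 0 to t:
  <X>_t = int_0^t (s^8/4) ds = t^9/36.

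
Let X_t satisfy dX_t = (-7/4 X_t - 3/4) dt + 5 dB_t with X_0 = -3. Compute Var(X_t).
Var(X_t) = 50/7 - 50*exp(-7*t/2)/7

The variance V(t) = Var(X_t) satisfies V'(t) = 2 a V(t) + c^2 with V(0) = 0 (drift coefficient is linear in X, diffusion is constant). With a = -7/4, c = 5, the solution is
  V(t) = (c^2 / (2 a)) * (exp(2 a t) - 1)
       = (5^2 / (2*(-7/4))) * (exp((-7/2) t) - 1)
       = 50/7 - 50*exp(-7*t/2)/7.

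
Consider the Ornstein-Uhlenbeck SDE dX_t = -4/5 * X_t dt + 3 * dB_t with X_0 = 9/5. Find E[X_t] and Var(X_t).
E[X_t] = 9*exp(-4*t/5)/5; Var(X_t) = 45/8 - 45*exp(-8*t/5)/8

The OU SDE dX = -theta X dt + sigma dB admits the integrating factor exp(theta t): d(exp(theta t) X_t) = sigma exp(theta t) dB_t. Integrating from 0 to t:
  X_t = x_0 * exp(-theta t) + sigma * int_0^t exp(-theta (t-s)) dB_s.
The Itô integral has mean 0 and (by the Itô isometry) variance sigma^2 * int_0^t exp(-2 theta (t - s)) ds = sigma^2 * (1 - exp(-2 theta t)) / (2 theta).
With theta = 4/5, sigma = 3, x_0 = 9/5:
  E[X_t] = 9/5 * exp(-4/5 t) = 9*exp(-4*t/5)/5
  Var(X_t) = (3)^2 * (1 - exp(-2*4/5 t)) / (2 * 4/5) = 45/8 - 45*exp(-8*t/5)/8.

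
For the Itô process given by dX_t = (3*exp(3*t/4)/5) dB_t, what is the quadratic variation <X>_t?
<X>_t = 6*exp(3*t/2)/25 - 6/25

For an Itô process dX_t = a(t) dt + b(t) dB_t, the quadratic variation is <X>_t = int_0^t b(s)^2 ds (the drift term does not contribute). Here b(s) = 3*exp(3*s/4)/5, so
  b(s)^2 = 9*exp(3*s/2)/25.
Integrating from 0 to t:
  <X>_t = int_0^t (9*exp(3*s/2)/25) ds = 6*exp(3*t/2)/25 - 6/25.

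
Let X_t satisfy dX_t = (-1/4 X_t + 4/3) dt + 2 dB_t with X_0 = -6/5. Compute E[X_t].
E[X_t] = 16/3 - 98*exp(-t/4)/15

Taking expectations and using E[dB_t] = 0, the mean m(t) = E[X_t] satisfies the ODE m'(t) = a m(t) + b with m(0) = x_0. With a = -1/4, b = 4/3, x_0 = -6/5, the solution is
  m(t) = x_0 * exp(a t) + (b/a) * (exp(a t) - 1)
       = (-6/5) * exp((-1/4) t) + ((4/3)/(-1/4)) * (exp((-1/4) t) - 1)
       = 16/3 - 98*exp(-t/4)/15.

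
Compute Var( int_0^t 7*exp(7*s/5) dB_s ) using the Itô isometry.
Var = 35*exp(14*t/5)/2 - 35/2

The Itô integral of a deterministic integrand f(s) has mean 0 because each increment f(s) * (B_{s+ds} - B_s) has mean 0. By the Itô isometry:
  Var( int_0^t f(s) dB_s ) = E[ (int_0^t f(s) dB_s)^2 ] = int_0^t f(s)^2 ds.
Here f(s) = 7*exp(7*s/5), so f(s)^2 = 49*exp(14*s/5). Integrate:
  int_0^t (49*exp(14*s/5)) ds = 35*exp(14*t/5)/2 - 35/2.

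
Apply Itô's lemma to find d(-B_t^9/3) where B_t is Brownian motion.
d(-B_t^9/3) = (-12*B_t^7) dt + (-3*B_t^8) dB_t

Itô's formula for f(B_t) gives d f(B_t) = f'(B_t) dB_t + (1/2) f''(B_t) dt. Compute derivatives of f(x) = -x^9/3:
  f'(x)  = -3*x^8
  f''(x) = -24*x^7
Substitute x = B_t and multiply the f'' term by 1/2:
  drift     = (1/2) * (-24*x^7) evaluated at B_t = -12*B_t^7
  diffusion = (-3*x^8) evaluated at B_t = -3*B_t^8
Therefore d(-B_t^9/3) = (-12*B_t^7) dt + (-3*B_t^8) dB_t.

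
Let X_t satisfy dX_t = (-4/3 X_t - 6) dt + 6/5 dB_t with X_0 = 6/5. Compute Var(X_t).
Var(X_t) = 27/50 - 27*exp(-8*t/3)/50

The variance V(t) = Var(X_t) satisfies V'(t) = 2 a V(t) + c^2 with V(0) = 0 (drift coefficient is linear in X, diffusion is constant). With a = -4/3, c = 6/5, the solution is
  V(t) = (c^2 / (2 a)) * (exp(2 a t) - 1)
       = ((6/5)^2 / (2*(-4/3))) * (exp((-8/3) t) - 1)
       = 27/50 - 27*exp(-8*t/3)/50.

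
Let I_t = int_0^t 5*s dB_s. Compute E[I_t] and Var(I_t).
E[I_t] = 0; Var(I_t) = 25*t^3/3

The Itô integral of a deterministic integrand f(s) has mean 0 because each increment f(s) * (B_{s+ds} - B_s) has mean 0. By the Itô isometry:
  Var( int_0^t f(s) dB_s ) = E[ (int_0^t f(s) dB_s)^2 ] = int_0^t f(s)^2 ds.
Here f(s) = 5*s, so f(s)^2 = 25*s^2. Integrate:
  int_0^t (25*s^2) ds = 25*t^3/3.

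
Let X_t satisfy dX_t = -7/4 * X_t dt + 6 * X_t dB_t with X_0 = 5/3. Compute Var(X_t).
Var(X_t) = (25*exp(36*t) - 25)*exp(-7*t/2)/9

For GBM dX = mu X dt + sigma X dB with X_0 = x_0, apply Itô to Y = log X: dY = (mu - sigma^2/2) dt + sigma dB, so Y_t = log(x_0) + (mu - sigma^2/2) t + sigma B_t and hence X_t = x_0 * exp((mu - sigma^2/2) t + sigma B_t).
With mu = -7/4, sigma = 6, x_0 = 5/3, this gives:
  X_t = 5/3 * exp((-79/4) * t + (6) * B_t).
Since sigma*B_t ~ Normal(0, sigma^2 t), E[exp(sigma*B_t)] = exp(sigma^2 t / 2); so E[X_t] = x_0 * exp((mu - sigma^2/2) t) * exp(sigma^2 t / 2) = x_0 * exp(mu t) = 5*exp(-7*t/4)/3.
Var(X_t) = E[X_t^2] - (E[X_t])^2 = x_0^2 * exp(2 mu t) * (exp(sigma^2 t) - 1) = (25*exp(36*t) - 25)*exp(-7*t/2)/9.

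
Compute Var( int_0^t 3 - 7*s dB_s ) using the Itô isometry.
Var = t*(49*t^2 - 63*t + 27)/3

The Itô integral of a deterministic integrand f(s) has mean 0 because each increment f(s) * (B_{s+ds} - B_s) has mean 0. By the Itô isometry:
  Var( int_0^t f(s) dB_s ) = E[ (int_0^t f(s) dB_s)^2 ] = int_0^t f(s)^2 ds.
Here f(s) = 3 - 7*s, so f(s)^2 = (7*s - 3)^2. Integrate:
  int_0^t ((7*s - 3)^2) ds = t*(49*t^2 - 63*t + 27)/3.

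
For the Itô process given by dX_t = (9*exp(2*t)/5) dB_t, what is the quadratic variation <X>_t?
<X>_t = 81*exp(4*t)/100 - 81/100

For an Itô process dX_t = a(t) dt + b(t) dB_t, the quadratic variation is <X>_t = int_0^t b(s)^2 ds (the drift term does not contribute). Here b(s) = 9*exp(2*s)/5, so
  b(s)^2 = 81*exp(4*s)/25.
Integrating from 0 to t:
  <X>_t = int_0^t (81*exp(4*s)/25) ds = 81*exp(4*t)/100 - 81/100.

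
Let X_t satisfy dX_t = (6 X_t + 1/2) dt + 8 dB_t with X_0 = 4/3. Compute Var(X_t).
Var(X_t) = 16*exp(12*t)/3 - 16/3

The variance V(t) = Var(X_t) satisfies V'(t) = 2 a V(t) + c^2 with V(0) = 0 (drift coefficient is linear in X, diffusion is constant). With a = 6, c = 8, the solution is
  V(t) = (c^2 / (2 a)) * (exp(2 a t) - 1)
       = (8^2 / (2*6)) * (exp(12 t) - 1)
       = 16*exp(12*t)/3 - 16/3.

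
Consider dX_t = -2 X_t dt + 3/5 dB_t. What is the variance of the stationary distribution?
lim Var(X_t) = 9/100

The OU SDE dX = -theta X dt + sigma dB admits the integrating factor exp(theta t): d(exp(theta t) X_t) = sigma exp(theta t) dB_t. Integrating from 0 to t gives X_t = x_0 * exp(-theta t) + sigma * int_0^t exp(-theta (t-s)) dB_s for any initial x_0. The Itô integral has variance (by the Itô isometry) sigma^2 * int_0^t exp(-2 theta (t - s)) ds = sigma^2 * (1 - exp(-2 theta t)) / (2 theta), independent of x_0.
With theta = 2, sigma = 3/5:
  Var(X_t) = (3/5)^2 * (1 - exp(-2*2 t)) / (2 * 2) = 9/100 - 9*exp(-4*t)/100.
As t -> infinity, exp(-2*2 t) -> 0, so the stationary variance is sigma^2 / (2 theta) = 9/100.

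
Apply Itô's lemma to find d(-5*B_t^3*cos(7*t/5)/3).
d(-5*B_t^3*cos(7*t/5)/3) = (B_t*(7*B_t^2*sin(7*t/5) - 15*cos(7*t/5))/3) dt + (-5*B_t^2*cos(7*t/5)) dB_t

Itô's formula for f(t, x): d f(t, B_t) = (f_t + (1/2) f_xx) dt + f_x dB_t. Compute partials of f(t, x) = -5*x^3*cos(7*t/5)/3:
  f_t(t,x)  = 7*x^3*sin(7*t/5)/3
  f_x(t,x)  = -5*x^2*cos(7*t/5)
  f_xx(t,x) = -10*x*cos(7*t/5)
Assemble drift = f_t + (1/2) f_xx = x*(7*x^2*sin(7*t/5) - 15*cos(7*t/5))/3 and diffusion = f_x = -5*x^2*cos(7*t/5). Substituting x = B_t:
  d(-5*B_t^3*cos(7*t/5)/3) = (B_t*(7*B_t^2*sin(7*t/5) - 15*cos(7*t/5))/3) dt + (-5*B_t^2*cos(7*t/5)) dB_t.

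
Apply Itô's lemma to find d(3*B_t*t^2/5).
d(3*B_t*t^2/5) = (6*B_t*t/5) dt + (3*t^2/5) dB_t

Itô's formula for f(t, x): d f(t, B_t) = (f_t + (1/2) f_xx) dt + f_x dB_t. Compute partials of f(t, x) = 3*t^2*x/5:
  f_t(t,x)  = 6*t*x/5
  f_x(t,x)  = 3*t^2/5
  f_xx(t,x) = 0
Assemble drift = f_t + (1/2) f_xx = 6*t*x/5 and diffusion = f_x = 3*t^2/5. Substituting x = B_t:
  d(3*B_t*t^2/5) = (6*B_t*t/5) dt + (3*t^2/5) dB_t.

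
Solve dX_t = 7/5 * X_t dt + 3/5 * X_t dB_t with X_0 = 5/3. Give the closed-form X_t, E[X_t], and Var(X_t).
X_t = 5/3 * exp((61/50) t + (3/5) B_t); E[X_t] = 5*exp(7*t/5)/3; Var(X_t) = 25*(exp(9*t/25) - 1)*exp(14*t/5)/9

For GBM dX = mu X dt + sigma X dB with X_0 = x_0, apply Itô to Y = log X: dY = (mu - sigma^2/2) dt + sigma dB, so Y_t = log(x_0) + (mu - sigma^2/2) t + sigma B_t and hence X_t = x_0 * exp((mu - sigma^2/2) t + sigma B_t).
With mu = 7/5, sigma = 3/5, x_0 = 5/3, this gives:
  X_t = 5/3 * exp((61/50) * t + (3/5) * B_t).
Since sigma*B_t ~ Normal(0, sigma^2 t), E[exp(sigma*B_t)] = exp(sigma^2 t / 2); so E[X_t] = x_0 * exp((mu - sigma^2/2) t) * exp(sigma^2 t / 2) = x_0 * exp(mu t) = 5*exp(7*t/5)/3.
Var(X_t) = E[X_t^2] - (E[X_t])^2 = x_0^2 * exp(2 mu t) * (exp(sigma^2 t) - 1) = 25*(exp(9*t/25) - 1)*exp(14*t/5)/9.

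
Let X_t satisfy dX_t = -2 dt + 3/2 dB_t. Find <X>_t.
<X>_t = 9*t/4

For an Itô process dX_t = a(t) dt + b(t) dB_t, the quadratic variation is <X>_t = int_0^t b(s)^2 ds (the drift term does not contribute). Here b(s) = 3/2, so
  b(s)^2 = 9/4.
Integrating from 0 to t:
  <X>_t = int_0^t (9/4) ds = 9*t/4.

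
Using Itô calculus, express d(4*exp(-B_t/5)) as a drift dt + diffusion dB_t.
d(4*exp(-B_t/5)) = (2*exp(-B_t/5)/25) dt + (-4*exp(-B_t/5)/5) dB_t

Itô's formula for f(B_t) gives d f(B_t) = f'(B_t) dB_t + (1/2) f''(B_t) dt. Compute derivatives of f(x) = 4*exp(-x/5):
  f'(x)  = -4*exp(-x/5)/5
  f''(x) = 4*exp(-x/5)/25
Substitute x = B_t and multiply the f'' term by 1/2:
  drift     = (1/2) * (4*exp(-x/5)/25) evaluated at B_t = 2*exp(-B_t/5)/25
  diffusion = (-4*exp(-x/5)/5) evaluated at B_t = -4*exp(-B_t/5)/5
Therefore d(4*exp(-B_t/5)) = (2*exp(-B_t/5)/25) dt + (-4*exp(-B_t/5)/5) dB_t.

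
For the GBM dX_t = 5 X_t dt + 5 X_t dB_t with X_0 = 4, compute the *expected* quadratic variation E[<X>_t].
E[<X>_t] = 80*exp(35*t)/7 - 80/7

<X>_t = int_0^t (5 * X_s)^2 ds. Taking expectation inside the integral: E[<X>_t] = 5^2 * int_0^t E[X_s^2] ds. For GBM, E[X_s^2] = x_0^2 * exp((2 mu + sigma^2) s). Integrating:
  E[<X>_t] = 5^2 * 4^2 * (exp((2*5 + 5^2) t) - 1) / (2*5 + 5^2)
           = 5^2 * 4^2 * (exp(35 t) - 1) / 35 = 80*exp(35*t)/7 - 80/7.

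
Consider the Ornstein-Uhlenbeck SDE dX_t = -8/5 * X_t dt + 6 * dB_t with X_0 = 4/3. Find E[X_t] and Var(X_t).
E[X_t] = 4*exp(-8*t/5)/3; Var(X_t) = 45/4 - 45*exp(-16*t/5)/4

The OU SDE dX = -theta X dt + sigma dB admits the integrating factor exp(theta t): d(exp(theta t) X_t) = sigma exp(theta t) dB_t. Integrating from 0 to t:
  X_t = x_0 * exp(-theta t) + sigma * int_0^t exp(-theta (t-s)) dB_s.
The Itô integral has mean 0 and (by the Itô isometry) variance sigma^2 * int_0^t exp(-2 theta (t - s)) ds = sigma^2 * (1 - exp(-2 theta t)) / (2 theta).
With theta = 8/5, sigma = 6, x_0 = 4/3:
  E[X_t] = 4/3 * exp(-8/5 t) = 4*exp(-8*t/5)/3
  Var(X_t) = (6)^2 * (1 - exp(-2*8/5 t)) / (2 * 8/5) = 45/4 - 45*exp(-16*t/5)/4.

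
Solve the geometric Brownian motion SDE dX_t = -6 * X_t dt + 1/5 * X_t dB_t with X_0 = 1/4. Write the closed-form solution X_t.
X_t = 1/4 * exp((-301/50) * t + (1/5) * B_t)

For GBM dX = mu X dt + sigma X dB with X_0 = x_0, apply Itô to Y = log X: dY = (mu - sigma^2/2) dt + sigma dB, so Y_t = log(x_0) + (mu - sigma^2/2) t + sigma B_t and hence X_t = x_0 * exp((mu - sigma^2/2) t + sigma B_t).
With mu = -6, sigma = 1/5, x_0 = 1/4, this gives:
  X_t = 1/4 * exp((-301/50) * t + (1/5) * B_t).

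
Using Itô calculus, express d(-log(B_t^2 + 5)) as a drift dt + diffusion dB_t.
d(-log(B_t^2 + 5)) = ((B_t^2 - 5)/(B_t^2 + 5)^2) dt + (-2*B_t/(B_t^2 + 5)) dB_t

Itô's formula for f(B_t) gives d f(B_t) = f'(B_t) dB_t + (1/2) f''(B_t) dt. Compute derivatives of f(x) = -log(x^2 + 5):
  f'(x)  = -2*x/(x^2 + 5)
  f''(x) = 2*(x^2 - 5)/(x^2 + 5)^2
Substitute x = B_t and multiply the f'' term by 1/2:
  drift     = (1/2) * (2*(x^2 - 5)/(x^2 + 5)^2) evaluated at B_t = (B_t^2 - 5)/(B_t^2 + 5)^2
  diffusion = (-2*x/(x^2 + 5)) evaluated at B_t = -2*B_t/(B_t^2 + 5)
Therefore d(-log(B_t^2 + 5)) = ((B_t^2 - 5)/(B_t^2 + 5)^2) dt + (-2*B_t/(B_t^2 + 5)) dB_t.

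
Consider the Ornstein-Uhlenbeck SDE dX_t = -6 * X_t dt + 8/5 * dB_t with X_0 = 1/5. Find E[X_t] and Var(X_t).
E[X_t] = exp(-6*t)/5; Var(X_t) = 16/75 - 16*exp(-12*t)/75

The OU SDE dX = -theta X dt + sigma dB admits the integrating factor exp(theta t): d(exp(theta t) X_t) = sigma exp(theta t) dB_t. Integrating from 0 to t:
  X_t = x_0 * exp(-theta t) + sigma * int_0^t exp(-theta (t-s)) dB_s.
The Itô integral has mean 0 and (by the Itô isometry) variance sigma^2 * int_0^t exp(-2 theta (t - s)) ds = sigma^2 * (1 - exp(-2 theta t)) / (2 theta).
With theta = 6, sigma = 8/5, x_0 = 1/5:
  E[X_t] = 1/5 * exp(-6 t) = exp(-6*t)/5
  Var(X_t) = (8/5)^2 * (1 - exp(-2*6 t)) / (2 * 6) = 16/75 - 16*exp(-12*t)/75.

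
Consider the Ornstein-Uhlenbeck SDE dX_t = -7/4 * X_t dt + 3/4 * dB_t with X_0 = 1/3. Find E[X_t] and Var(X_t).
E[X_t] = exp(-7*t/4)/3; Var(X_t) = 9/56 - 9*exp(-7*t/2)/56

The OU SDE dX = -theta X dt + sigma dB admits the integrating factor exp(theta t): d(exp(theta t) X_t) = sigma exp(theta t) dB_t. Integrating from 0 to t:
  X_t = x_0 * exp(-theta t) + sigma * int_0^t exp(-theta (t-s)) dB_s.
The Itô integral has mean 0 and (by the Itô isometry) variance sigma^2 * int_0^t exp(-2 theta (t - s)) ds = sigma^2 * (1 - exp(-2 theta t)) / (2 theta).
With theta = 7/4, sigma = 3/4, x_0 = 1/3:
  E[X_t] = 1/3 * exp(-7/4 t) = exp(-7*t/4)/3
  Var(X_t) = (3/4)^2 * (1 - exp(-2*7/4 t)) / (2 * 7/4) = 9/56 - 9*exp(-7*t/2)/56.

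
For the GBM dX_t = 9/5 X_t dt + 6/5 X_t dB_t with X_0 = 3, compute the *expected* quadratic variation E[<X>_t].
E[<X>_t] = 18*exp(126*t/25)/7 - 18/7

<X>_t = int_0^t ((6/5) * X_s)^2 ds. Taking expectation inside the integral: E[<X>_t] = (6/5)^2 * int_0^t E[X_s^2] ds. For GBM, E[X_s^2] = x_0^2 * exp((2 mu + sigma^2) s). Integrating:
  E[<X>_t] = (6/5)^2 * 3^2 * (exp((2*(9/5) + (6/5)^2) t) - 1) / (2*(9/5) + (6/5)^2)
           = (6/5)^2 * 3^2 * (exp((126/25) t) - 1) / (126/25) = 18*exp(126*t/25)/7 - 18/7.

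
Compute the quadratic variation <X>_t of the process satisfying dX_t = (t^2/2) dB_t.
<X>_t = t^5/20

For an Itô process dX_t = a(t) dt + b(t) dB_t, the quadratic variation is <X>_t = int_0^t b(s)^2 ds (the drift term does not contribute). Here b(s) = s^2/2, so
  b(s)^2 = s^4/4.
Integrating from 0 to t:
  <X>_t = int_0^t (s^4/4) ds = t^5/20.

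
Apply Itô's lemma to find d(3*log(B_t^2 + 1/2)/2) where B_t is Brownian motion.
d(3*log(B_t^2 + 1/2)/2) = (3*(1 - 2*B_t^2)/(2*B_t^2 + 1)^2) dt + (6*B_t/(2*B_t^2 + 1)) dB_t

Itô's formula for f(B_t) gives d f(B_t) = f'(B_t) dB_t + (1/2) f''(B_t) dt. Compute derivatives of f(x) = 3*log(x^2 + 1/2)/2:
  f'(x)  = 6*x/(2*x^2 + 1)
  f''(x) = 6*(1 - 2*x^2)/(2*x^2 + 1)^2
Substitute x = B_t and multiply the f'' term by 1/2:
  drift     = (1/2) * (6*(1 - 2*x^2)/(2*x^2 + 1)^2) evaluated at B_t = 3*(1 - 2*B_t^2)/(2*B_t^2 + 1)^2
  diffusion = (6*x/(2*x^2 + 1)) evaluated at B_t = 6*B_t/(2*B_t^2 + 1)
Therefore d(3*log(B_t^2 + 1/2)/2) = (3*(1 - 2*B_t^2)/(2*B_t^2 + 1)^2) dt + (6*B_t/(2*B_t^2 + 1)) dB_t.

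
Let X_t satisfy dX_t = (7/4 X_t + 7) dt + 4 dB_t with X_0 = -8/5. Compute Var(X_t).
Var(X_t) = 32*exp(7*t/2)/7 - 32/7

The variance V(t) = Var(X_t) satisfies V'(t) = 2 a V(t) + c^2 with V(0) = 0 (drift coefficient is linear in X, diffusion is constant). With a = 7/4, c = 4, the solution is
  V(t) = (c^2 / (2 a)) * (exp(2 a t) - 1)
       = (4^2 / (2*(7/4))) * (exp((7/2) t) - 1)
       = 32*exp(7*t/2)/7 - 32/7.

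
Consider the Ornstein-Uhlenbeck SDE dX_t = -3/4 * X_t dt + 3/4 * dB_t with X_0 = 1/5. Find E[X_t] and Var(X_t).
E[X_t] = exp(-3*t/4)/5; Var(X_t) = 3/8 - 3*exp(-3*t/2)/8

The OU SDE dX = -theta X dt + sigma dB admits the integrating factor exp(theta t): d(exp(theta t) X_t) = sigma exp(theta t) dB_t. Integrating from 0 to t:
  X_t = x_0 * exp(-theta t) + sigma * int_0^t exp(-theta (t-s)) dB_s.
The Itô integral has mean 0 and (by the Itô isometry) variance sigma^2 * int_0^t exp(-2 theta (t - s)) ds = sigma^2 * (1 - exp(-2 theta t)) / (2 theta).
With theta = 3/4, sigma = 3/4, x_0 = 1/5:
  E[X_t] = 1/5 * exp(-3/4 t) = exp(-3*t/4)/5
  Var(X_t) = (3/4)^2 * (1 - exp(-2*3/4 t)) / (2 * 3/4) = 3/8 - 3*exp(-3*t/2)/8.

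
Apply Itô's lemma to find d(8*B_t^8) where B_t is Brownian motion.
d(8*B_t^8) = (224*B_t^6) dt + (64*B_t^7) dB_t

Itô's formula for f(B_t) gives d f(B_t) = f'(B_t) dB_t + (1/2) f''(B_t) dt. Compute derivatives of f(x) = 8*x^8:
  f'(x)  = 64*x^7
  f''(x) = 448*x^6
Substitute x = B_t and multiply the f'' term by 1/2:
  drift     = (1/2) * (448*x^6) evaluated at B_t = 224*B_t^6
  diffusion = (64*x^7) evaluated at B_t = 64*B_t^7
Therefore d(8*B_t^8) = (224*B_t^6) dt + (64*B_t^7) dB_t.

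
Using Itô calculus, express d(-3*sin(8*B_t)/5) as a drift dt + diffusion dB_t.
d(-3*sin(8*B_t)/5) = (96*sin(8*B_t)/5) dt + (-24*cos(8*B_t)/5) dB_t

Itô's formula for f(B_t) gives d f(B_t) = f'(B_t) dB_t + (1/2) f''(B_t) dt. Compute derivatives of f(x) = -3*sin(8*x)/5:
  f'(x)  = -24*cos(8*x)/5
  f''(x) = 192*sin(8*x)/5
Substitute x = B_t and multiply the f'' term by 1/2:
  drift     = (1/2) * (192*sin(8*x)/5) evaluated at B_t = 96*sin(8*B_t)/5
  diffusion = (-24*cos(8*x)/5) evaluated at B_t = -24*cos(8*B_t)/5
Therefore d(-3*sin(8*B_t)/5) = (96*sin(8*B_t)/5) dt + (-24*cos(8*B_t)/5) dB_t.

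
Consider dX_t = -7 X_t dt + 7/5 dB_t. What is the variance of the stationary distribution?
lim Var(X_t) = 7/50

The OU SDE dX = -theta X dt + sigma dB admits the integrating factor exp(theta t): d(exp(theta t) X_t) = sigma exp(theta t) dB_t. Integrating from 0 to t gives X_t = x_0 * exp(-theta t) + sigma * int_0^t exp(-theta (t-s)) dB_s for any initial x_0. The Itô integral has variance (by the Itô isometry) sigma^2 * int_0^t exp(-2 theta (t - s)) ds = sigma^2 * (1 - exp(-2 theta t)) / (2 theta), independent of x_0.
With theta = 7, sigma = 7/5:
  Var(X_t) = (7/5)^2 * (1 - exp(-2*7 t)) / (2 * 7) = 7/50 - 7*exp(-14*t)/50.
As t -> infinity, exp(-2*7 t) -> 0, so the stationary variance is sigma^2 / (2 theta) = 7/50.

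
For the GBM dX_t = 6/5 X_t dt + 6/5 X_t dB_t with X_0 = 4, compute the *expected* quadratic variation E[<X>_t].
E[<X>_t] = 6*exp(96*t/25) - 6

<X>_t = int_0^t ((6/5) * X_s)^2 ds. Taking expectation inside the integral: E[<X>_t] = (6/5)^2 * int_0^t E[X_s^2] ds. For GBM, E[X_s^2] = x_0^2 * exp((2 mu + sigma^2) s). Integrating:
  E[<X>_t] = (6/5)^2 * 4^2 * (exp((2*(6/5) + (6/5)^2) t) - 1) / (2*(6/5) + (6/5)^2)
           = (6/5)^2 * 4^2 * (exp((96/25) t) - 1) / (96/25) = 6*exp(96*t/25) - 6.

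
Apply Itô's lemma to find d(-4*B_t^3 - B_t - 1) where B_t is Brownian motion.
d(-4*B_t^3 - B_t - 1) = (-12*B_t) dt + (-12*B_t^2 - 1) dB_t

Itô's formula for f(B_t) gives d f(B_t) = f'(B_t) dB_t + (1/2) f''(B_t) dt. Compute derivatives of f(x) = -4*x^3 - x - 1:
  f'(x)  = -12*x^2 - 1
  f''(x) = -24*x
Substitute x = B_t and multiply the f'' term by 1/2:
  drift     = (1/2) * (-24*x) evaluated at B_t = -12*B_t
  diffusion = (-12*x^2 - 1) evaluated at B_t = -12*B_t^2 - 1
Therefore d(-4*B_t^3 - B_t - 1) = (-12*B_t) dt + (-12*B_t^2 - 1) dB_t.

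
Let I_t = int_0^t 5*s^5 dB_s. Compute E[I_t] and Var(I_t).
E[I_t] = 0; Var(I_t) = 25*t^11/11

The Itô integral of a deterministic integrand f(s) has mean 0 because each increment f(s) * (B_{s+ds} - B_s) has mean 0. By the Itô isometry:
  Var( int_0^t f(s) dB_s ) = E[ (int_0^t f(s) dB_s)^2 ] = int_0^t f(s)^2 ds.
Here f(s) = 5*s^5, so f(s)^2 = 25*s^10. Integrate:
  int_0^t (25*s^10) ds = 25*t^11/11.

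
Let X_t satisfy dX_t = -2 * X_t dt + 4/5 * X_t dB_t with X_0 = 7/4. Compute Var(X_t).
Var(X_t) = (49*exp(16*t/25) - 49)*exp(-4*t)/16

For GBM dX = mu X dt + sigma X dB with X_0 = x_0, apply Itô to Y = log X: dY = (mu - sigma^2/2) dt + sigma dB, so Y_t = log(x_0) + (mu - sigma^2/2) t + sigma B_t and hence X_t = x_0 * exp((mu - sigma^2/2) t + sigma B_t).
With mu = -2, sigma = 4/5, x_0 = 7/4, this gives:
  X_t = 7/4 * exp((-58/25) * t + (4/5) * B_t).
Since sigma*B_t ~ Normal(0, sigma^2 t), E[exp(sigma*B_t)] = exp(sigma^2 t / 2); so E[X_t] = x_0 * exp((mu - sigma^2/2) t) * exp(sigma^2 t / 2) = x_0 * exp(mu t) = 7*exp(-2*t)/4.
Var(X_t) = E[X_t^2] - (E[X_t])^2 = x_0^2 * exp(2 mu t) * (exp(sigma^2 t) - 1) = (49*exp(16*t/25) - 49)*exp(-4*t)/16.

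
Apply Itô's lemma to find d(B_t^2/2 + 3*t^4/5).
d(B_t^2/2 + 3*t^4/5) = (12*t^3/5 + 1/2) dt + (B_t) dB_t

Itô's formula for f(t, x): d f(t, B_t) = (f_t + (1/2) f_xx) dt + f_x dB_t. Compute partials of f(t, x) = 3*t^4/5 + x^2/2:
  f_t(t,x)  = 12*t^3/5
  f_x(t,x)  = x
  f_xx(t,x) = 1
Assemble drift = f_t + (1/2) f_xx = 12*t^3/5 + 1/2 and diffusion = f_x = x. Substituting x = B_t:
  d(B_t^2/2 + 3*t^4/5) = (12*t^3/5 + 1/2) dt + (B_t) dB_t.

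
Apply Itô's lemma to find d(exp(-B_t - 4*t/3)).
d(exp(-B_t - 4*t/3)) = (-5*exp(-B_t - 4*t/3)/6) dt + (-exp(-B_t - 4*t/3)) dB_t

Itô's formula for f(t, x): d f(t, B_t) = (f_t + (1/2) f_xx) dt + f_x dB_t. Compute partials of f(t, x) = exp(-4*t/3 - x):
  f_t(t,x)  = -4*exp(-4*t/3 - x)/3
  f_x(t,x)  = -exp(-4*t/3 - x)
  f_xx(t,x) = exp(-4*t/3 - x)
Assemble drift = f_t + (1/2) f_xx = -5*exp(-4*t/3 - x)/6 and diffusion = f_x = -exp(-4*t/3 - x). Substituting x = B_t:
  d(exp(-B_t - 4*t/3)) = (-5*exp(-B_t - 4*t/3)/6) dt + (-exp(-B_t - 4*t/3)) dB_t.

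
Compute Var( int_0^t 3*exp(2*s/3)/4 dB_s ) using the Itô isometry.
Var = 27*exp(4*t/3)/64 - 27/64

The Itô integral of a deterministic integrand f(s) has mean 0 because each increment f(s) * (B_{s+ds} - B_s) has mean 0. By the Itô isometry:
  Var( int_0^t f(s) dB_s ) = E[ (int_0^t f(s) dB_s)^2 ] = int_0^t f(s)^2 ds.
Here f(s) = 3*exp(2*s/3)/4, so f(s)^2 = 9*exp(4*s/3)/16. Integrate:
  int_0^t (9*exp(4*s/3)/16) ds = 27*exp(4*t/3)/64 - 27/64.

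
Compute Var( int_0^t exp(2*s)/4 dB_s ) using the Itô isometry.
Var = exp(4*t)/64 - 1/64

The Itô integral of a deterministic integrand f(s) has mean 0 because each increment f(s) * (B_{s+ds} - B_s) has mean 0. By the Itô isometry:
  Var( int_0^t f(s) dB_s ) = E[ (int_0^t f(s) dB_s)^2 ] = int_0^t f(s)^2 ds.
Here f(s) = exp(2*s)/4, so f(s)^2 = exp(4*s)/16. Integrate:
  int_0^t (exp(4*s)/16) ds = exp(4*t)/64 - 1/64.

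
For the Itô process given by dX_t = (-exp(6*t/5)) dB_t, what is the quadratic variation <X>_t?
<X>_t = 5*exp(12*t/5)/12 - 5/12

For an Itô process dX_t = a(t) dt + b(t) dB_t, the quadratic variation is <X>_t = int_0^t b(s)^2 ds (the drift term does not contribute). Here b(s) = -exp(6*s/5), so
  b(s)^2 = exp(12*s/5).
Integrating from 0 to t:
  <X>_t = int_0^t (exp(12*s/5)) ds = 5*exp(12*t/5)/12 - 5/12.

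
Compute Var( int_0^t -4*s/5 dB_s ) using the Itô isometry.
Var = 16*t^3/75

The Itô integral of a deterministic integrand f(s) has mean 0 because each increment f(s) * (B_{s+ds} - B_s) has mean 0. By the Itô isometry:
  Var( int_0^t f(s) dB_s ) = E[ (int_0^t f(s) dB_s)^2 ] = int_0^t f(s)^2 ds.
Here f(s) = -4*s/5, so f(s)^2 = 16*s^2/25. Integrate:
  int_0^t (16*s^2/25) ds = 16*t^3/75.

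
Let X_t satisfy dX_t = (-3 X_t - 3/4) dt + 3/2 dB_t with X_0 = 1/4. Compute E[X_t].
E[X_t] = -1/4 + exp(-3*t)/2

Taking expectations and using E[dB_t] = 0, the mean m(t) = E[X_t] satisfies the ODE m'(t) = a m(t) + b with m(0) = x_0. With a = -3, b = -3/4, x_0 = 1/4, the solution is
  m(t) = x_0 * exp(a t) + (b/a) * (exp(a t) - 1)
       = (1/4) * exp((-3) t) + ((-3/4)/(-3)) * (exp((-3) t) - 1)
       = -1/4 + exp(-3*t)/2.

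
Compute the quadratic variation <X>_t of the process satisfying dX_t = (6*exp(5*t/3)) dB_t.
<X>_t = 54*exp(10*t/3)/5 - 54/5

For an Itô process dX_t = a(t) dt + b(t) dB_t, the quadratic variation is <X>_t = int_0^t b(s)^2 ds (the drift term does not contribute). Here b(s) = 6*exp(5*s/3), so
  b(s)^2 = 36*exp(10*s/3).
Integrating from 0 to t:
  <X>_t = int_0^t (36*exp(10*s/3)) ds = 54*exp(10*t/3)/5 - 54/5.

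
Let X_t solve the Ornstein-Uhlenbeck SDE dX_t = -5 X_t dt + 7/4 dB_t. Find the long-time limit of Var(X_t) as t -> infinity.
lim Var(X_t) = 49/160

The OU SDE dX = -theta X dt + sigma dB admits the integrating factor exp(theta t): d(exp(theta t) X_t) = sigma exp(theta t) dB_t. Integrating from 0 to t gives X_t = x_0 * exp(-theta t) + sigma * int_0^t exp(-theta (t-s)) dB_s for any initial x_0. The Itô integral has variance (by the Itô isometry) sigma^2 * int_0^t exp(-2 theta (t - s)) ds = sigma^2 * (1 - exp(-2 theta t)) / (2 theta), independent of x_0.
With theta = 5, sigma = 7/4:
  Var(X_t) = (7/4)^2 * (1 - exp(-2*5 t)) / (2 * 5) = 49/160 - 49*exp(-10*t)/160.
As t -> infinity, exp(-2*5 t) -> 0, so the stationary variance is sigma^2 / (2 theta) = 49/160.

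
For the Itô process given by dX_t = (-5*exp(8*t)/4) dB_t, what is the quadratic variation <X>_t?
<X>_t = 25*exp(16*t)/256 - 25/256

For an Itô process dX_t = a(t) dt + b(t) dB_t, the quadratic variation is <X>_t = int_0^t b(s)^2 ds (the drift term does not contribute). Here b(s) = -5*exp(8*s)/4, so
  b(s)^2 = 25*exp(16*s)/16.
Integrating from 0 to t:
  <X>_t = int_0^t (25*exp(16*s)/16) ds = 25*exp(16*t)/256 - 25/256.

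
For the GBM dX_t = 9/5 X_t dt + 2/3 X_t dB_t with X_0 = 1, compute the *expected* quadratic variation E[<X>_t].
E[<X>_t] = 10*exp(182*t/45)/91 - 10/91

<X>_t = int_0^t ((2/3) * X_s)^2 ds. Taking expectation inside the integral: E[<X>_t] = (2/3)^2 * int_0^t E[X_s^2] ds. For GBM, E[X_s^2] = x_0^2 * exp((2 mu + sigma^2) s). Integrating:
  E[<X>_t] = (2/3)^2 * 1^2 * (exp((2*(9/5) + (2/3)^2) t) - 1) / (2*(9/5) + (2/3)^2)
           = (2/3)^2 * 1^2 * (exp((182/45) t) - 1) / (182/45) = 10*exp(182*t/45)/91 - 10/91.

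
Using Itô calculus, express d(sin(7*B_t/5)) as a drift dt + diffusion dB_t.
d(sin(7*B_t/5)) = (-49*sin(7*B_t/5)/50) dt + (7*cos(7*B_t/5)/5) dB_t

Itô's formula for f(B_t) gives d f(B_t) = f'(B_t) dB_t + (1/2) f''(B_t) dt. Compute derivatives of f(x) = sin(7*x/5):
  f'(x)  = 7*cos(7*x/5)/5
  f''(x) = -49*sin(7*x/5)/25
Substitute x = B_t and multiply the f'' term by 1/2:
  drift     = (1/2) * (-49*sin(7*x/5)/25) evaluated at B_t = -49*sin(7*B_t/5)/50
  diffusion = (7*cos(7*x/5)/5) evaluated at B_t = 7*cos(7*B_t/5)/5
Therefore d(sin(7*B_t/5)) = (-49*sin(7*B_t/5)/50) dt + (7*cos(7*B_t/5)/5) dB_t.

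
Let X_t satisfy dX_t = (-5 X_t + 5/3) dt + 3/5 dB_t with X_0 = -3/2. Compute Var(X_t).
Var(X_t) = 9/250 - 9*exp(-10*t)/250

The variance V(t) = Var(X_t) satisfies V'(t) = 2 a V(t) + c^2 with V(0) = 0 (drift coefficient is linear in X, diffusion is constant). With a = -5, c = 3/5, the solution is
  V(t) = (c^2 / (2 a)) * (exp(2 a t) - 1)
       = ((3/5)^2 / (2*(-5))) * (exp((-10) t) - 1)
       = 9/250 - 9*exp(-10*t)/250.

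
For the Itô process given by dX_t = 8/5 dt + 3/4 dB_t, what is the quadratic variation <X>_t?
<X>_t = 9*t/16

For an Itô process dX_t = a(t) dt + b(t) dB_t, the quadratic variation is <X>_t = int_0^t b(s)^2 ds (the drift term does not contribute). Here b(s) = 3/4, so
  b(s)^2 = 9/16.
Integrating from 0 to t:
  <X>_t = int_0^t (9/16) ds = 9*t/16.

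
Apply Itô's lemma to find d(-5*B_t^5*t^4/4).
d(-5*B_t^5*t^4/4) = (B_t^3*t^3*(-5*B_t^2 - 25*t/2)) dt + (-25*B_t^4*t^4/4) dB_t

Itô's formula for f(t, x): d f(t, B_t) = (f_t + (1/2) f_xx) dt + f_x dB_t. Compute partials of f(t, x) = -5*t^4*x^5/4:
  f_t(t,x)  = -5*t^3*x^5
  f_x(t,x)  = -25*t^4*x^4/4
  f_xx(t,x) = -25*t^4*x^3
Assemble drift = f_t + (1/2) f_xx = t^3*x^3*(-25*t/2 - 5*x^2) and diffusion = f_x = -25*t^4*x^4/4. Substituting x = B_t:
  d(-5*B_t^5*t^4/4) = (B_t^3*t^3*(-5*B_t^2 - 25*t/2)) dt + (-25*B_t^4*t^4/4) dB_t.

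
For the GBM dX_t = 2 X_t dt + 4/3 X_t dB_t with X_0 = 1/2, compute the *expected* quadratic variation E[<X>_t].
E[<X>_t] = exp(52*t/9)/13 - 1/13

<X>_t = int_0^t ((4/3) * X_s)^2 ds. Taking expectation inside the integral: E[<X>_t] = (4/3)^2 * int_0^t E[X_s^2] ds. For GBM, E[X_s^2] = x_0^2 * exp((2 mu + sigma^2) s). Integrating:
  E[<X>_t] = (4/3)^2 * (1/2)^2 * (exp((2*2 + (4/3)^2) t) - 1) / (2*2 + (4/3)^2)
           = (4/3)^2 * (1/2)^2 * (exp((52/9) t) - 1) / (52/9) = exp(52*t/9)/13 - 1/13.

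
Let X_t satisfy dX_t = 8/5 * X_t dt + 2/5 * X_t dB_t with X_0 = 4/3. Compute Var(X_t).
Var(X_t) = 16*(exp(4*t/25) - 1)*exp(16*t/5)/9

For GBM dX = mu X dt + sigma X dB with X_0 = x_0, apply Itô to Y = log X: dY = (mu - sigma^2/2) dt + sigma dB, so Y_t = log(x_0) + (mu - sigma^2/2) t + sigma B_t and hence X_t = x_0 * exp((mu - sigma^2/2) t + sigma B_t).
With mu = 8/5, sigma = 2/5, x_0 = 4/3, this gives:
  X_t = 4/3 * exp((38/25) * t + (2/5) * B_t).
Since sigma*B_t ~ Normal(0, sigma^2 t), E[exp(sigma*B_t)] = exp(sigma^2 t / 2); so E[X_t] = x_0 * exp((mu - sigma^2/2) t) * exp(sigma^2 t / 2) = x_0 * exp(mu t) = 4*exp(8*t/5)/3.
Var(X_t) = E[X_t^2] - (E[X_t])^2 = x_0^2 * exp(2 mu t) * (exp(sigma^2 t) - 1) = 16*(exp(4*t/25) - 1)*exp(16*t/5)/9.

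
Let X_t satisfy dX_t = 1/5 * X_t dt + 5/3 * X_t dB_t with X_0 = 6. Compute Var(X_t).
Var(X_t) = 36*(exp(25*t/9) - 1)*exp(2*t/5)

For GBM dX = mu X dt + sigma X dB with X_0 = x_0, apply Itô to Y = log X: dY = (mu - sigma^2/2) dt + sigma dB, so Y_t = log(x_0) + (mu - sigma^2/2) t + sigma B_t and hence X_t = x_0 * exp((mu - sigma^2/2) t + sigma B_t).
With mu = 1/5, sigma = 5/3, x_0 = 6, this gives:
  X_t = 6 * exp((-107/90) * t + (5/3) * B_t).
Since sigma*B_t ~ Normal(0, sigma^2 t), E[exp(sigma*B_t)] = exp(sigma^2 t / 2); so E[X_t] = x_0 * exp((mu - sigma^2/2) t) * exp(sigma^2 t / 2) = x_0 * exp(mu t) = 6*exp(t/5).
Var(X_t) = E[X_t^2] - (E[X_t])^2 = x_0^2 * exp(2 mu t) * (exp(sigma^2 t) - 1) = 36*(exp(25*t/9) - 1)*exp(2*t/5).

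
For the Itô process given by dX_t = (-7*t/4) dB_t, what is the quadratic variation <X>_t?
<X>_t = 49*t^3/48

For an Itô process dX_t = a(t) dt + b(t) dB_t, the quadratic variation is <X>_t = int_0^t b(s)^2 ds (the drift term does not contribute). Here b(s) = -7*s/4, so
  b(s)^2 = 49*s^2/16.
Integrating from 0 to t:
  <X>_t = int_0^t (49*s^2/16) ds = 49*t^3/48.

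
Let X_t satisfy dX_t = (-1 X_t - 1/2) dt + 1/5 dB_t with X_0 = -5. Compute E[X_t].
E[X_t] = (-exp(t) - 9)*exp(-t)/2

Taking expectations and using E[dB_t] = 0, the mean m(t) = E[X_t] satisfies the ODE m'(t) = a m(t) + b with m(0) = x_0. With a = -1, b = -1/2, x_0 = -5, the solution is
  m(t) = x_0 * exp(a t) + (b/a) * (exp(a t) - 1)
       = (-5) * exp((-1) t) + ((-1/2)/(-1)) * (exp((-1) t) - 1)
       = (-exp(t) - 9)*exp(-t)/2.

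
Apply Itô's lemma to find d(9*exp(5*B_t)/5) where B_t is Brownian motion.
d(9*exp(5*B_t)/5) = (45*exp(5*B_t)/2) dt + (9*exp(5*B_t)) dB_t

Itô's formula for f(B_t) gives d f(B_t) = f'(B_t) dB_t + (1/2) f''(B_t) dt. Compute derivatives of f(x) = 9*exp(5*x)/5:
  f'(x)  = 9*exp(5*x)
  f''(x) = 45*exp(5*x)
Substitute x = B_t and multiply the f'' term by 1/2:
  drift     = (1/2) * (45*exp(5*x)) evaluated at B_t = 45*exp(5*B_t)/2
  diffusion = (9*exp(5*x)) evaluated at B_t = 9*exp(5*B_t)
Therefore d(9*exp(5*B_t)/5) = (45*exp(5*B_t)/2) dt + (9*exp(5*B_t)) dB_t.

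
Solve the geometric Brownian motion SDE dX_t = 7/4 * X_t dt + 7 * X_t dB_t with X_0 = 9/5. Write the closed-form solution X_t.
X_t = 9/5 * exp((-91/4) * t + (7) * B_t)

For GBM dX = mu X dt + sigma X dB with X_0 = x_0, apply Itô to Y = log X: dY = (mu - sigma^2/2) dt + sigma dB, so Y_t = log(x_0) + (mu - sigma^2/2) t + sigma B_t and hence X_t = x_0 * exp((mu - sigma^2/2) t + sigma B_t).
With mu = 7/4, sigma = 7, x_0 = 9/5, this gives:
  X_t = 9/5 * exp((-91/4) * t + (7) * B_t).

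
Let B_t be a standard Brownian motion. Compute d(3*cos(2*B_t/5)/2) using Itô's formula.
d(3*cos(2*B_t/5)/2) = (-3*cos(2*B_t/5)/25) dt + (-3*sin(2*B_t/5)/5) dB_t

Itô's formula for f(B_t) gives d f(B_t) = f'(B_t) dB_t + (1/2) f''(B_t) dt. Compute derivatives of f(x) = 3*cos(2*x/5)/2:
  f'(x)  = -3*sin(2*x/5)/5
  f''(x) = -6*cos(2*x/5)/25
Substitute x = B_t and multiply the f'' term by 1/2:
  drift     = (1/2) * (-6*cos(2*x/5)/25) evaluated at B_t = -3*cos(2*B_t/5)/25
  diffusion = (-3*sin(2*x/5)/5) evaluated at B_t = -3*sin(2*B_t/5)/5
Therefore d(3*cos(2*B_t/5)/2) = (-3*cos(2*B_t/5)/25) dt + (-3*sin(2*B_t/5)/5) dB_t.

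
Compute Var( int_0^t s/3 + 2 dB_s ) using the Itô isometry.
Var = t*(t^2 + 18*t + 108)/27

The Itô integral of a deterministic integrand f(s) has mean 0 because each increment f(s) * (B_{s+ds} - B_s) has mean 0. By the Itô isometry:
  Var( int_0^t f(s) dB_s ) = E[ (int_0^t f(s) dB_s)^2 ] = int_0^t f(s)^2 ds.
Here f(s) = s/3 + 2, so f(s)^2 = (s + 6)^2/9. Integrate:
  int_0^t ((s + 6)^2/9) ds = t*(t^2 + 18*t + 108)/27.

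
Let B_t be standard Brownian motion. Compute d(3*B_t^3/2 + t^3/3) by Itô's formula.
d(3*B_t^3/2 + t^3/3) = (9*B_t/2 + t^2) dt + (9*B_t^2/2) dB_t

Itô's formula for f(t, x): d f(t, B_t) = (f_t + (1/2) f_xx) dt + f_x dB_t. Compute partials of f(t, x) = t^3/3 + 3*x^3/2:
  f_t(t,x)  = t^2
  f_x(t,x)  = 9*x^2/2
  f_xx(t,x) = 9*x
Assemble drift = f_t + (1/2) f_xx = t^2 + 9*x/2 and diffusion = f_x = 9*x^2/2. Substituting x = B_t:
  d(3*B_t^3/2 + t^3/3) = (9*B_t/2 + t^2) dt + (9*B_t^2/2) dB_t.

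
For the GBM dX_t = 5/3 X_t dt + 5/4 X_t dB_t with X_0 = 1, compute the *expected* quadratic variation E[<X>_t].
E[<X>_t] = 15*exp(235*t/48)/47 - 15/47

<X>_t = int_0^t ((5/4) * X_s)^2 ds. Taking expectation inside the integral: E[<X>_t] = (5/4)^2 * int_0^t E[X_s^2] ds. For GBM, E[X_s^2] = x_0^2 * exp((2 mu + sigma^2) s). Integrating:
  E[<X>_t] = (5/4)^2 * 1^2 * (exp((2*(5/3) + (5/4)^2) t) - 1) / (2*(5/3) + (5/4)^2)
           = (5/4)^2 * 1^2 * (exp((235/48) t) - 1) / (235/48) = 15*exp(235*t/48)/47 - 15/47.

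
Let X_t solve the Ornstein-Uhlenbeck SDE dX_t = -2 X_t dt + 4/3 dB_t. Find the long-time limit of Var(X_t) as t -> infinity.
lim Var(X_t) = 4/9

The OU SDE dX = -theta X dt + sigma dB admits the integrating factor exp(theta t): d(exp(theta t) X_t) = sigma exp(theta t) dB_t. Integrating from 0 to t gives X_t = x_0 * exp(-theta t) + sigma * int_0^t exp(-theta (t-s)) dB_s for any initial x_0. The Itô integral has variance (by the Itô isometry) sigma^2 * int_0^t exp(-2 theta (t - s)) ds = sigma^2 * (1 - exp(-2 theta t)) / (2 theta), independent of x_0.
With theta = 2, sigma = 4/3:
  Var(X_t) = (4/3)^2 * (1 - exp(-2*2 t)) / (2 * 2) = 4/9 - 4*exp(-4*t)/9.
As t -> infinity, exp(-2*2 t) -> 0, so the stationary variance is sigma^2 / (2 theta) = 4/9.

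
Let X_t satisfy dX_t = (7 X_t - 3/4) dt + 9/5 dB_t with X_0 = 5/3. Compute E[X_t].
E[X_t] = 131*exp(7*t)/84 + 3/28

Taking expectations and using E[dB_t] = 0, the mean m(t) = E[X_t] satisfies the ODE m'(t) = a m(t) + b with m(0) = x_0. With a = 7, b = -3/4, x_0 = 5/3, the solution is
  m(t) = x_0 * exp(a t) + (b/a) * (exp(a t) - 1)
       = (5/3) * exp(7 t) + ((-3/4)/7) * (exp(7 t) - 1)
       = 131*exp(7*t)/84 + 3/28.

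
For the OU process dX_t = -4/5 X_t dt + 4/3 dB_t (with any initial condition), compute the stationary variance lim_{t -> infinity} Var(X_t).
lim Var(X_t) = 10/9

The OU SDE dX = -theta X dt + sigma dB admits the integrating factor exp(theta t): d(exp(theta t) X_t) = sigma exp(theta t) dB_t. Integrating from 0 to t gives X_t = x_0 * exp(-theta t) + sigma * int_0^t exp(-theta (t-s)) dB_s for any initial x_0. The Itô integral has variance (by the Itô isometry) sigma^2 * int_0^t exp(-2 theta (t - s)) ds = sigma^2 * (1 - exp(-2 theta t)) / (2 theta), independent of x_0.
With theta = 4/5, sigma = 4/3:
  Var(X_t) = (4/3)^2 * (1 - exp(-2*4/5 t)) / (2 * 4/5) = 10/9 - 10*exp(-8*t/5)/9.
As t -> infinity, exp(-2*4/5 t) -> 0, so the stationary variance is sigma^2 / (2 theta) = 10/9.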